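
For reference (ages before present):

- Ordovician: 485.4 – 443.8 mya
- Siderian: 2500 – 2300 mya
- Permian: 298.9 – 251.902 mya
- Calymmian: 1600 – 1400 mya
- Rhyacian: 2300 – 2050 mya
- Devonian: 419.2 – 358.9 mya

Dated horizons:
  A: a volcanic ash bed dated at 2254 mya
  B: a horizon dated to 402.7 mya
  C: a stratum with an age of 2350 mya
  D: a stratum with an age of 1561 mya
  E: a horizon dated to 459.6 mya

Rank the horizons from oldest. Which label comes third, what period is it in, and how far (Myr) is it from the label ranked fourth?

D, in the Calymmian; 1101.4 million years to E

Larger Ma means older, so oldest first: C 2350 > A 2254 > D 1561 > E 459.6 > B 402.7.
Counting 3 along gives D (1561 Ma); the excerpt puts that inside the Calymmian, 1600–1400 Ma.
Next in line is E (459.6 Ma), and 1561 − 459.6 = 1101.4 Myr.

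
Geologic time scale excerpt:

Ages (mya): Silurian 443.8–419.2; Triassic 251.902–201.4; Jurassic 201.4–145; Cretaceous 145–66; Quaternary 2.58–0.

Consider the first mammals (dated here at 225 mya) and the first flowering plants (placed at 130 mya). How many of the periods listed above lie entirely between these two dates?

225 Ma sits inside the Triassic (251.902–201.4) and 130 Ma inside the Cretaceous (145–66); neither of those is wholly between the two dates.
The listed periods lying completely between them are Jurassic — 1 in all.

1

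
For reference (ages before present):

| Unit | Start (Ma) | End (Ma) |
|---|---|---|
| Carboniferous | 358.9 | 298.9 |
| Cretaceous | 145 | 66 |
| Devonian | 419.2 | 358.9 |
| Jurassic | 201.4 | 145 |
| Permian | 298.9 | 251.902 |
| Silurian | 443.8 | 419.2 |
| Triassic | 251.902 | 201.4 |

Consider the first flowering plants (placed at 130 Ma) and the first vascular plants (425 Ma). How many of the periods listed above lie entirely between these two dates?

The older date is 425 Ma and the younger is 130 Ma.
Periods with start < 425 and end > 130 Ma: Devonian (419.2–358.9), Carboniferous (358.9–298.9), Permian (298.9–251.902), Triassic (251.902–201.4), Jurassic (201.4–145).
That is 5 complete periods.

5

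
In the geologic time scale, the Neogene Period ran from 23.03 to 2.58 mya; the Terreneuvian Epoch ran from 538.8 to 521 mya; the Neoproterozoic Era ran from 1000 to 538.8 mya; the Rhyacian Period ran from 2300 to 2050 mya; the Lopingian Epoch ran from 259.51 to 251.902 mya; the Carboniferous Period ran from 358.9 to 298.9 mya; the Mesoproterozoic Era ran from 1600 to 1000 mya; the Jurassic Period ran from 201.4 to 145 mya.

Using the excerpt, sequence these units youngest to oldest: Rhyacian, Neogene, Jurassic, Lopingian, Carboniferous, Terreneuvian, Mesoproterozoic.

Neogene, Jurassic, Lopingian, Carboniferous, Terreneuvian, Mesoproterozoic, Rhyacian

The oldest of these is Rhyacian (starts 2300 Ma) and the youngest is Neogene (ends 2.58 Ma).
In between, by decreasing start age: Mesoproterozoic (1600), Terreneuvian (538.8), Carboniferous (358.9), Lopingian (259.51), Jurassic (201.4).
Listing youngest first means reversing that sequence.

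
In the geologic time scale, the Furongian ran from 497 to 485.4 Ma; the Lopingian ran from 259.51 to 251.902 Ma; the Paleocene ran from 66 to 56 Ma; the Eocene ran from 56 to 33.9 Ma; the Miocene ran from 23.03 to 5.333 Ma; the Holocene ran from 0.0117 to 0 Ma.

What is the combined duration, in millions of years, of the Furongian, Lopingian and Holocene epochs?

19.2197 million years

Each duration: Furongian = 11.6; Lopingian = 7.608; Holocene = 0.0117.
Sum: 11.6 + 7.608 + 0.0117 = 19.2197 Myr.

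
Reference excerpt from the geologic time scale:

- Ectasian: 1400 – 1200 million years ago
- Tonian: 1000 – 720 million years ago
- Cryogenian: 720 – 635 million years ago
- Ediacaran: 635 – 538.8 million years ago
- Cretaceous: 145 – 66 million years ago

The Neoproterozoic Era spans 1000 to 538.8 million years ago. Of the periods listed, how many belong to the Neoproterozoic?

3

Periods inside 1000–538.8 Ma: Tonian, Cryogenian, Ediacaran — 3 in total.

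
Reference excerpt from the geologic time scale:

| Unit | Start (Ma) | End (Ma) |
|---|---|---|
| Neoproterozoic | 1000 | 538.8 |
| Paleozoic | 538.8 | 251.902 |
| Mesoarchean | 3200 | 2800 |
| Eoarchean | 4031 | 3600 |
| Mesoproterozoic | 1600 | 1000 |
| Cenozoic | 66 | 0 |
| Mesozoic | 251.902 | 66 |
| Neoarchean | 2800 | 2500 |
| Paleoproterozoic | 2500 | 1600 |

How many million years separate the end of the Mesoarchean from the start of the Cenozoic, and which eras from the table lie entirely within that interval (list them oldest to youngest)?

2734 million years; Neoarchean, Paleoproterozoic, Mesoproterozoic, Neoproterozoic, Paleozoic, Mesozoic

End of Mesoarchean = 2800 Ma; start of Cenozoic = 66 Ma.
Gap = 2800 − 66 = 2734 Myr.
Eras wholly inside 2800–66 Ma: Neoarchean (2800–2500), Paleoproterozoic (2500–1600), Mesoproterozoic (1600–1000), Neoproterozoic (1000–538.8), Paleozoic (538.8–251.902), Mesozoic (251.902–66).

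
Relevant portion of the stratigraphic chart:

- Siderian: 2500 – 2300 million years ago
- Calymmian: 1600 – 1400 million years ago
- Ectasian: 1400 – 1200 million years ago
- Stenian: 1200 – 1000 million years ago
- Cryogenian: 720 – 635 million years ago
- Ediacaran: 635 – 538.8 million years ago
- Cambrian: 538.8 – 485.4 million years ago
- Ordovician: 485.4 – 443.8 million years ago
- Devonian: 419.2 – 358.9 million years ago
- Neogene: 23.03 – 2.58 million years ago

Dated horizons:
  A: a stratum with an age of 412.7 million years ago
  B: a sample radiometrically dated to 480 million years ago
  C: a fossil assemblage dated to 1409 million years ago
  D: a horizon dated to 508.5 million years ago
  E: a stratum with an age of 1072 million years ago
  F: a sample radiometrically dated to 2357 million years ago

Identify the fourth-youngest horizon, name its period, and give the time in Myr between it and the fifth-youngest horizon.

Smaller Ma means younger, so youngest first: A 412.7 < B 480 < D 508.5 < E 1072 < C 1409 < F 2357.
Counting 4 along gives E (1072 Ma); the excerpt puts that inside the Stenian, 1200–1000 Ma.
Next in line is C (1409 Ma), and 1409 − 1072 = 337 Myr.

E, in the Stenian; 337 million years to C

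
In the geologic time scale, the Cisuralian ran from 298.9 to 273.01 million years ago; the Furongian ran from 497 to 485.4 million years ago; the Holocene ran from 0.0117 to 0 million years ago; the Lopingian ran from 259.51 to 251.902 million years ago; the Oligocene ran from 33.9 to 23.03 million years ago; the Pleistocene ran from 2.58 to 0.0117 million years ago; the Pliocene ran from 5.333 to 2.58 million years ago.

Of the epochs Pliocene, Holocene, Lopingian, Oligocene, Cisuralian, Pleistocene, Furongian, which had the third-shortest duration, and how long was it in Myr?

Start − end for each: Pliocene 5.333 − 2.58 = 2.753; Holocene 0.0117 − 0 = 0.0117; Lopingian 259.51 − 251.902 = 7.608; Oligocene 33.9 − 23.03 = 10.87; Cisuralian 298.9 − 273.01 = 25.89; Pleistocene 2.58 − 0.0117 = 2.5683; Furongian 497 − 485.4 = 11.6.
Ranking these from shortest: Holocene < Pleistocene < Pliocene < Lopingian < Oligocene < Furongian < Cisuralian.
Position 3 in that ranking is Pliocene, which lasted 2.753 Myr.

Pliocene, 2.753 million years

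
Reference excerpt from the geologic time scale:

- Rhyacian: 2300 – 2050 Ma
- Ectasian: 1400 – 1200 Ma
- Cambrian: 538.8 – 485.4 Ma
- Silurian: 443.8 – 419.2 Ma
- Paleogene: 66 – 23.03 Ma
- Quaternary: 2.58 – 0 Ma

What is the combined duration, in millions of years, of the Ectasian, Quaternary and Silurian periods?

Duration is start − end for each: (1400 − 1200) + (2.58 − 0) + (443.8 − 419.2).
That is 200 + 2.58 + 24.6, which totals 227.18 million years.

227.18 million years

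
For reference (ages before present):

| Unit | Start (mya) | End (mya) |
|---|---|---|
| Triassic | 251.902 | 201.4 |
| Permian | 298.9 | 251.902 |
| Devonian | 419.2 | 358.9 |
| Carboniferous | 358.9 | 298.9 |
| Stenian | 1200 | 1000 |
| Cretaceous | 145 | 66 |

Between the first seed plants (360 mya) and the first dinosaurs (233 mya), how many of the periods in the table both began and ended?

360 Ma sits inside the Devonian (419.2–358.9) and 233 Ma inside the Triassic (251.902–201.4); neither of those is wholly between the two dates.
The listed periods lying completely between them are Carboniferous, Permian — 2 in all.

2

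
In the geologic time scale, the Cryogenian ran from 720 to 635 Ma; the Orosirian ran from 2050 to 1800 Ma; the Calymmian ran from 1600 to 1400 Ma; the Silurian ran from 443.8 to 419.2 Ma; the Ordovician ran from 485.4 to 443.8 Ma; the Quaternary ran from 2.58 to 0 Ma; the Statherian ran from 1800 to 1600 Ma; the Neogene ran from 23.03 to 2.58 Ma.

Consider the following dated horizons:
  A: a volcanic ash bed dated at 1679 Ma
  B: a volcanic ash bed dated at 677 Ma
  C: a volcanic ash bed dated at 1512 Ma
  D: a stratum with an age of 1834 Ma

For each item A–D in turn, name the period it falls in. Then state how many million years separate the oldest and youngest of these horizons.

Match each age against the start–end ranges in the excerpt: A = 1679 Ma → Statherian (1800–1600); B = 677 Ma → Cryogenian (720–635); C = 1512 Ma → Calymmian (1600–1400); D = 1834 Ma → Orosirian (2050–1800).
The largest age is 1834 Ma and the smallest is 677 Ma; their difference is 1157 Myr.

A — Statherian; B — Cryogenian; C — Calymmian; D — Orosirian; span 1157 million years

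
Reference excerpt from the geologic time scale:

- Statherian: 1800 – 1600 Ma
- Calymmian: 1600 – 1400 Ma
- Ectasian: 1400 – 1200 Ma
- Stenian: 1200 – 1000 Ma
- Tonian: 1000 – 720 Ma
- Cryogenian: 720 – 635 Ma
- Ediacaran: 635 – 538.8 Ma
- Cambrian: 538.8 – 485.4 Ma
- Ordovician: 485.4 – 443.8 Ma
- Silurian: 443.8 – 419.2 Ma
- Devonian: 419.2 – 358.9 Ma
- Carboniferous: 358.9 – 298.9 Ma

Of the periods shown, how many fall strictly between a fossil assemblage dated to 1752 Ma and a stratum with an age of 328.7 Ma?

1752 Ma sits inside the Statherian (1800–1600) and 328.7 Ma inside the Carboniferous (358.9–298.9); neither of those is wholly between the two dates.
The listed periods lying completely between them are Calymmian, Ectasian, Stenian, Tonian, Cryogenian, Ediacaran, Cambrian, Ordovician, Silurian, Devonian — 10 in all.

10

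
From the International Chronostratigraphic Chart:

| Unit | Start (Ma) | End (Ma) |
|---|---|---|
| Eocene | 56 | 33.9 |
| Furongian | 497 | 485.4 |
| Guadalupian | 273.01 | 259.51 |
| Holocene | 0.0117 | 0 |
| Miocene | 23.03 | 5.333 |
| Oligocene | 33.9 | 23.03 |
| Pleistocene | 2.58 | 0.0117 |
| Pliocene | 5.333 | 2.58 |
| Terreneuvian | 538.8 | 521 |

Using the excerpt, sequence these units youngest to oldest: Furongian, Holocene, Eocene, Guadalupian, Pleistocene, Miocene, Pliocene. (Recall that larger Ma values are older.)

Holocene, Pleistocene, Pliocene, Miocene, Eocene, Guadalupian, Furongian

Sorting by start age (ascending Ma, since larger Ma = older): Holocene start 0.0117, Pleistocene start 2.58, Pliocene start 5.333, Miocene start 23.03, Eocene start 56, Guadalupian start 273.01, Furongian start 497.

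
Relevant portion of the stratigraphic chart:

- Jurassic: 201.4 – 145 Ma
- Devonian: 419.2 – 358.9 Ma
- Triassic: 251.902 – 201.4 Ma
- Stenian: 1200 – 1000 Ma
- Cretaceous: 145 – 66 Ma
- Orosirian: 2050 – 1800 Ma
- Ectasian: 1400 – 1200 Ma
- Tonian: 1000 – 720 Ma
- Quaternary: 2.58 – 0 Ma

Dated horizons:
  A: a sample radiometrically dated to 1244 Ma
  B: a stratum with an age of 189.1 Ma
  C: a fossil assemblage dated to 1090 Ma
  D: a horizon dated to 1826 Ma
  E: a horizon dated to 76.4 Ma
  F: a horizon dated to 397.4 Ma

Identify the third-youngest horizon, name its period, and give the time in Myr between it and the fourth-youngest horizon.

Sorted youngest-first by Ma: E (76.4), B (189.1), F (397.4), C (1090), A (1244), D (1826).
The third youngest is F at 397.4 Ma, which lies in 419.2–358.9 Ma: the Devonian.
The fourth youngest is C at 1090 Ma; separation = |397.4 − 1090| = 692.6 Myr.

F, in the Devonian; 692.6 million years to C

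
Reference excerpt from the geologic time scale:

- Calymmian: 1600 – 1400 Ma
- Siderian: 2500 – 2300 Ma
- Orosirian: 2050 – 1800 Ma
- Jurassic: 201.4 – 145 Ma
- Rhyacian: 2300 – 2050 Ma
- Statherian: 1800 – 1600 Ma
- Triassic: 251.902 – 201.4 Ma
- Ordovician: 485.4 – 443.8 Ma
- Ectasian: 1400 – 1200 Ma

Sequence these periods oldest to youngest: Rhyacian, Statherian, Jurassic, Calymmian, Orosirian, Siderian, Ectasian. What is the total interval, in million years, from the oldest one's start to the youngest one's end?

Siderian, Rhyacian, Orosirian, Statherian, Calymmian, Ectasian, Jurassic; total span 2355 Myr

Start ages (Ma): Siderian 2500, Rhyacian 2300, Orosirian 2050, Statherian 1800, Calymmian 1600, Ectasian 1400, Jurassic 201.4.
Ordered oldest to youngest: Siderian, Rhyacian, Orosirian, Statherian, Calymmian, Ectasian, Jurassic.
Span = 2500 − 145 = 2355 Myr.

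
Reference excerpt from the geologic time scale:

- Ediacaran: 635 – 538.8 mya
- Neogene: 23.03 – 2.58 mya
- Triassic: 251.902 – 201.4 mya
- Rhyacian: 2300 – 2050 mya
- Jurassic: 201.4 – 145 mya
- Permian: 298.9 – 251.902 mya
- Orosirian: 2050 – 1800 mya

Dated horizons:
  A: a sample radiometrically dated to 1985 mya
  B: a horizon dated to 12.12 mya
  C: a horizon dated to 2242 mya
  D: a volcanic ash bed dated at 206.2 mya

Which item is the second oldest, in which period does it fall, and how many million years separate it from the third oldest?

A, in the Orosirian; 1778.8 million years to D

Sorted oldest-first by Ma: C (2242), A (1985), D (206.2), B (12.12).
The second oldest is A at 1985 Ma, which lies in 2050–1800 Ma: the Orosirian.
The third oldest is D at 206.2 Ma; separation = |1985 − 206.2| = 1778.8 Myr.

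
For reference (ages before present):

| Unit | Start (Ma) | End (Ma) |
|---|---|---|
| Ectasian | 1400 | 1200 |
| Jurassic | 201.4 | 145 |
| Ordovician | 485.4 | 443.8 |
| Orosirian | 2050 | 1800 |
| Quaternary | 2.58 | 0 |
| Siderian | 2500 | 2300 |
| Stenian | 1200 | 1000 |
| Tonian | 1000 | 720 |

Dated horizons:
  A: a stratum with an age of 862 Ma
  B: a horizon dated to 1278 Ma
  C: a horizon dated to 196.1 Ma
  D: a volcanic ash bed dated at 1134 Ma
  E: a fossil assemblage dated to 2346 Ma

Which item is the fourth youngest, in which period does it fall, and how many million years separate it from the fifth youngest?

Sorted youngest-first by Ma: C (196.1), A (862), D (1134), B (1278), E (2346).
The fourth youngest is B at 1278 Ma, which lies in 1400–1200 Ma: the Ectasian.
The fifth youngest is E at 2346 Ma; separation = |1278 − 2346| = 1068 Myr.

B, in the Ectasian; 1068 million years to E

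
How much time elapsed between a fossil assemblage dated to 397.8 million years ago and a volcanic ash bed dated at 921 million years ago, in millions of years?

523.2 million years

921 − 397.8 = 523.2 million years.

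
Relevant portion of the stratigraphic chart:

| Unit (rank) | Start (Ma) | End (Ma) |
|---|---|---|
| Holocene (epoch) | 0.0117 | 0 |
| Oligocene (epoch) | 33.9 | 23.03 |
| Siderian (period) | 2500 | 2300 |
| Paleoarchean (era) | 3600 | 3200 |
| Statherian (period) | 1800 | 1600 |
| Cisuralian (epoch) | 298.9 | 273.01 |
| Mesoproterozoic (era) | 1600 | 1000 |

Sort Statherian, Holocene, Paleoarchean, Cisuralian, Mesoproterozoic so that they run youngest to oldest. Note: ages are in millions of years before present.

Read off each span (Ma): Statherian 1800–1600; Holocene 0.0117–0; Paleoarchean 3600–3200; Cisuralian 298.9–273.01; Mesoproterozoic 1600–1000.
Larger Ma is older, so oldest→youngest is Paleoarchean, Statherian, Mesoproterozoic, Cisuralian, Holocene; reverse it for youngest→oldest.

Holocene, then Cisuralian, then Mesoproterozoic, then Statherian, then Paleoarchean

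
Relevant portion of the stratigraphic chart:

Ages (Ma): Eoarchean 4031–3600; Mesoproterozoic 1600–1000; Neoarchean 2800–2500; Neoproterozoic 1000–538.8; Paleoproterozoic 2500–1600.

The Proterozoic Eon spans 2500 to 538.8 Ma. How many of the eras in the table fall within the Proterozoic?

3

Eras inside 2500–538.8 Ma: Paleoproterozoic, Mesoproterozoic, Neoproterozoic — 3 in total.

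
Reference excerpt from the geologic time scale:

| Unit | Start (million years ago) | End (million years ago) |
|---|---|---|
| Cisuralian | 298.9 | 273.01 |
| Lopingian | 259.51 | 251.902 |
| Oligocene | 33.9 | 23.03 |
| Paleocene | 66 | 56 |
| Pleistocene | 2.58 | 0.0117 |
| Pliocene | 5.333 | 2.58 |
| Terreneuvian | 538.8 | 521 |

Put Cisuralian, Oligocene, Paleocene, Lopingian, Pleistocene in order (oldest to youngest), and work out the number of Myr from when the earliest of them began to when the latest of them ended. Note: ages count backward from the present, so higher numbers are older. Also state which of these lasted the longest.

From the excerpt: Cisuralian 298.9–273.01; Oligocene 33.9–23.03; Paleocene 66–56; Lopingian 259.51–251.902; Pleistocene 2.58–0.0117 (Ma).
Larger Ma is earlier, so the oldest is Cisuralian and the youngest is Pleistocene; oldest to youngest: Cisuralian, Lopingian, Paleocene, Oligocene, Pleistocene.
Oldest start 298.9 minus youngest end 0.0117 gives 298.8883 Myr overall.
Individual lengths (start − end): Pleistocene 2.5683; Lopingian 7.608; Paleocene 10; Oligocene 10.87; Cisuralian 25.89. The largest is Cisuralian at 25.89 Myr.

Cisuralian → Lopingian → Paleocene → Oligocene → Pleistocene; total span 298.8883 Myr; longest is Cisuralian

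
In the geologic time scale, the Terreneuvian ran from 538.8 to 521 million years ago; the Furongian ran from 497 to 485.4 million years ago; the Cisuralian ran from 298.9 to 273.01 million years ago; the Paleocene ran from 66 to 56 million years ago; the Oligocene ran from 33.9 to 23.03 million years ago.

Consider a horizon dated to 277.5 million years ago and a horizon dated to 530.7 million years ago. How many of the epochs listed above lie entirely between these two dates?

530.7 Ma sits inside the Terreneuvian (538.8–521) and 277.5 Ma inside the Cisuralian (298.9–273.01); neither of those is wholly between the two dates.
The listed epochs lying completely between them are Furongian — 1 in all.

1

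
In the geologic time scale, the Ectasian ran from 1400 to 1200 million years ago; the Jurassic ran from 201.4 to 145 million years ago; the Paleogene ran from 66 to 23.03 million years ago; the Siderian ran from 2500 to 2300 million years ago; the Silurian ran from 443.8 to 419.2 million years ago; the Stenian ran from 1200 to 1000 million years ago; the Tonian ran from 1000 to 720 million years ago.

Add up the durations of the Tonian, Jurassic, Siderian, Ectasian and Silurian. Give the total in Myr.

Duration is start − end for each: (1000 − 720) + (201.4 − 145) + (2500 − 2300) + (1400 − 1200) + (443.8 − 419.2).
That is 280 + 56.4 + 200 + 200 + 24.6, which totals 761 million years.

761 million years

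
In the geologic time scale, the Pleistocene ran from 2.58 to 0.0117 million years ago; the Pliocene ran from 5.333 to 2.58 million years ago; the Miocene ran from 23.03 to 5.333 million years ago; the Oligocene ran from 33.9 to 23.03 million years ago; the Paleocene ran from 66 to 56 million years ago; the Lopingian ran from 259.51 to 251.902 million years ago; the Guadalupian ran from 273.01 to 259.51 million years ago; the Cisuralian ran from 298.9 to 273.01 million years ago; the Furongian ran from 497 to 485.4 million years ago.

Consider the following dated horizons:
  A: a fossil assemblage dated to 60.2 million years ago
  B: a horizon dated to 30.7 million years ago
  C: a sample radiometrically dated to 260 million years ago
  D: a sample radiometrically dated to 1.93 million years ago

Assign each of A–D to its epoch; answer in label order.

A — Paleocene; B — Oligocene; C — Guadalupian; D — Pleistocene

Match each age against the start–end ranges in the excerpt: A = 60.2 Ma → Paleocene (66–56); B = 30.7 Ma → Oligocene (33.9–23.03); C = 260 Ma → Guadalupian (273.01–259.51); D = 1.93 Ma → Pleistocene (2.58–0.0117).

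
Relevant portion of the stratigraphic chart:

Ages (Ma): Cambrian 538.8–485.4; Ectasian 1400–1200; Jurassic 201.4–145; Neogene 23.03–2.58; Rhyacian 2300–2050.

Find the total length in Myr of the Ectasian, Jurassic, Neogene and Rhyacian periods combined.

526.85 million years

Duration is start − end for each: (1400 − 1200) + (201.4 − 145) + (23.03 − 2.58) + (2300 − 2050).
That is 200 + 56.4 + 20.45 + 250, which totals 526.85 million years.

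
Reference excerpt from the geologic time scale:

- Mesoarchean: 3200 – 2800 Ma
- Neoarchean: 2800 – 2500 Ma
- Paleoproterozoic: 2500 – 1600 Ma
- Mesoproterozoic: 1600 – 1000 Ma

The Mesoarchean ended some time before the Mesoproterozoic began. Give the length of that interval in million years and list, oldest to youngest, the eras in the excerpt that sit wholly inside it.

The Mesoarchean closes at 2800 Ma and the Mesoproterozoic opens at 1600 Ma, so the interval is 2800 − 1600 = 1200 Myr.
An era fits inside if it starts at or after 2800 Ma and ends at or before 1600 Ma; oldest first that gives Neoarchean, Paleoproterozoic.

1200 million years; Neoarchean, Paleoproterozoic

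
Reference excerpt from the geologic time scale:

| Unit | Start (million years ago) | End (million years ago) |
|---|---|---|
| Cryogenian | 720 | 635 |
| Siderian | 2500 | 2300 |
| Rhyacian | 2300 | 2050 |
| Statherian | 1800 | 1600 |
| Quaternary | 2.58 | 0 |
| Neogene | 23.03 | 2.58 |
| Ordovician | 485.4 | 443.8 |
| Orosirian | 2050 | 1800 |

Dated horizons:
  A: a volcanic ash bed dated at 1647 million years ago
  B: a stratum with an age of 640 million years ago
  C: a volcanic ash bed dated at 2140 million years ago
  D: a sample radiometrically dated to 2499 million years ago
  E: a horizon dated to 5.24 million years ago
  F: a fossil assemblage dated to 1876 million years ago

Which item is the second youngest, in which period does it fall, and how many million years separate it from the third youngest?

B, in the Cryogenian; 1007 million years to A

Smaller Ma means younger, so youngest first: E 5.24 < B 640 < A 1647 < F 1876 < C 2140 < D 2499.
Counting 2 along gives B (640 Ma); the excerpt puts that inside the Cryogenian, 720–635 Ma.
Next in line is A (1647 Ma), and 1647 − 640 = 1007 Myr.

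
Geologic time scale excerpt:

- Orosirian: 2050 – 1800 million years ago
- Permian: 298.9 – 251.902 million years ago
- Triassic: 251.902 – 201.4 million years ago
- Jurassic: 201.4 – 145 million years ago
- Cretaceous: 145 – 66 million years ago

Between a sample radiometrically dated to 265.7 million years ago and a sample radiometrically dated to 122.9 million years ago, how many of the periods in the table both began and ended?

2

265.7 Ma sits inside the Permian (298.9–251.902) and 122.9 Ma inside the Cretaceous (145–66); neither of those is wholly between the two dates.
The listed periods lying completely between them are Triassic, Jurassic — 2 in all.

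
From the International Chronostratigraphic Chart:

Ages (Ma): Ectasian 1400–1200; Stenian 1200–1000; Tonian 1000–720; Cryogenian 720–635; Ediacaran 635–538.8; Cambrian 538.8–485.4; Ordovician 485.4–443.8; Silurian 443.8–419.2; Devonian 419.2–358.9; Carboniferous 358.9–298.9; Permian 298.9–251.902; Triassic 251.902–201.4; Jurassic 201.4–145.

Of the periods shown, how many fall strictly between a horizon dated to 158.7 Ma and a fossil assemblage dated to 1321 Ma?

11

1321 Ma sits inside the Ectasian (1400–1200) and 158.7 Ma inside the Jurassic (201.4–145); neither of those is wholly between the two dates.
The listed periods lying completely between them are Stenian, Tonian, Cryogenian, Ediacaran, Cambrian, Ordovician, Silurian, Devonian, Carboniferous, Permian, Triassic — 11 in all.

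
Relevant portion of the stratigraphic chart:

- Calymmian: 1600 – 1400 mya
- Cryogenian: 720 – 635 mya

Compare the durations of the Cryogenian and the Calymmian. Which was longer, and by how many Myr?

Calymmian, by 115 million years

Cryogenian: 720 − 635 = 85 Myr.
Calymmian: 1600 − 1400 = 200 Myr.
Difference: 200 − 85 = 115 Myr, so the Calymmian was longer.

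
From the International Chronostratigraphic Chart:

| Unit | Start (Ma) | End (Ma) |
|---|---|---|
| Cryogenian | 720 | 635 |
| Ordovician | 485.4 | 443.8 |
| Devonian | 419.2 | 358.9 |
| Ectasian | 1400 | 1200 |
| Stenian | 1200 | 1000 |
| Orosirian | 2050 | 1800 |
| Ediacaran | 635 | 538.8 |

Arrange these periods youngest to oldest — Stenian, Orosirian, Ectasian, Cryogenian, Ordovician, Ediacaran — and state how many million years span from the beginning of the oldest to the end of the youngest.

Start ages (Ma): Orosirian 2050, Ectasian 1400, Stenian 1200, Cryogenian 720, Ediacaran 635, Ordovician 485.4.
Ordered youngest to oldest: Ordovician, Ediacaran, Cryogenian, Stenian, Ectasian, Orosirian.
Span = 2050 − 443.8 = 1606.2 Myr.

Ordovician, Ediacaran, Cryogenian, Stenian, Ectasian, Orosirian; total span 1606.2 Myr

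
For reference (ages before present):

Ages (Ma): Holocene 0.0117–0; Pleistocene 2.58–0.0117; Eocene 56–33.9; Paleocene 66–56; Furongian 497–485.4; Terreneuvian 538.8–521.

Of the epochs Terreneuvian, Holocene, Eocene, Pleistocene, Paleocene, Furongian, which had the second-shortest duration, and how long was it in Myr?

Pleistocene, 2.5683 million years

Durations: Terreneuvian 17.8; Holocene 0.0117; Eocene 22.1; Pleistocene 2.5683; Paleocene 10; Furongian 11.6 Myr.
Sorted shortest-first: Holocene (0.0117), Pleistocene (2.5683), Paleocene (10), Furongian (11.6), Terreneuvian (17.8), Eocene (22.1).
The second shortest is Pleistocene at 2.5683 Myr.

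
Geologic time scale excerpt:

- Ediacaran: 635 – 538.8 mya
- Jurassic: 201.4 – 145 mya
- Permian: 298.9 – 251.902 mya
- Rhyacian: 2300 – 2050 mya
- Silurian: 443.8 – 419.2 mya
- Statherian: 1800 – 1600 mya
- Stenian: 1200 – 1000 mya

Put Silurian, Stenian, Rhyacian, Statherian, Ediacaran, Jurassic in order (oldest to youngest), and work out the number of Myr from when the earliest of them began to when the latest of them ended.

From the excerpt: Silurian 443.8–419.2; Stenian 1200–1000; Rhyacian 2300–2050; Statherian 1800–1600; Ediacaran 635–538.8; Jurassic 201.4–145 (Ma).
Larger Ma is earlier, so the oldest is Rhyacian and the youngest is Jurassic; oldest to youngest: Rhyacian, Statherian, Stenian, Ediacaran, Silurian, Jurassic.
Oldest start 2300 minus youngest end 145 gives 2155 Myr overall.

Rhyacian → Statherian → Stenian → Ediacaran → Silurian → Jurassic; total span 2155 Myr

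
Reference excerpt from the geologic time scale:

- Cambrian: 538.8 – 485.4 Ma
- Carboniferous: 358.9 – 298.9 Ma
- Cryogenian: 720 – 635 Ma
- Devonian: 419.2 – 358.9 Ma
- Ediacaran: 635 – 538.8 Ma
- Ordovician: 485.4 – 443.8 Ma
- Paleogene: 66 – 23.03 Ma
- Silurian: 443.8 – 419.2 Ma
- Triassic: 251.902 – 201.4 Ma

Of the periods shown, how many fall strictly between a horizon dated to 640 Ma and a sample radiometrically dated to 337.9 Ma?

640 Ma sits inside the Cryogenian (720–635) and 337.9 Ma inside the Carboniferous (358.9–298.9); neither of those is wholly between the two dates.
The listed periods lying completely between them are Ediacaran, Cambrian, Ordovician, Silurian, Devonian — 5 in all.

5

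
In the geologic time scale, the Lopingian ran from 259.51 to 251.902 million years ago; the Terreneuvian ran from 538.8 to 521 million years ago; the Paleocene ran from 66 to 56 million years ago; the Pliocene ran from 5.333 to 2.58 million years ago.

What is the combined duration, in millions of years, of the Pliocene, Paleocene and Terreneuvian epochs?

Duration is start − end for each: (5.333 − 2.58) + (66 − 56) + (538.8 − 521).
That is 2.753 + 10 + 17.8, which totals 30.553 million years.

30.553 million years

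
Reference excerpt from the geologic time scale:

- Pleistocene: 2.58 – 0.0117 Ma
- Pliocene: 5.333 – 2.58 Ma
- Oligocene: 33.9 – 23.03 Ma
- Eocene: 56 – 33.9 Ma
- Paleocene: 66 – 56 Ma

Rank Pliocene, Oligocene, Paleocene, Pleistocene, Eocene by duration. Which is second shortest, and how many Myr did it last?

Pliocene, 2.753 million years

Start − end for each: Pliocene 5.333 − 2.58 = 2.753; Oligocene 33.9 − 23.03 = 10.87; Paleocene 66 − 56 = 10; Pleistocene 2.58 − 0.0117 = 2.5683; Eocene 56 − 33.9 = 22.1.
Ranking these from shortest: Pleistocene < Pliocene < Paleocene < Oligocene < Eocene.
Position 2 in that ranking is Pliocene, which lasted 2.753 Myr.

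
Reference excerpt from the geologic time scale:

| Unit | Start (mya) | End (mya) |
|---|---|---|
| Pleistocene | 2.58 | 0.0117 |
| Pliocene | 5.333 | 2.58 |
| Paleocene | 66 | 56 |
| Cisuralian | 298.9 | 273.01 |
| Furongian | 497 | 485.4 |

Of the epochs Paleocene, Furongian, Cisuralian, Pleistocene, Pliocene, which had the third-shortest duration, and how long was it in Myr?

Start − end for each: Paleocene 66 − 56 = 10; Furongian 497 − 485.4 = 11.6; Cisuralian 298.9 − 273.01 = 25.89; Pleistocene 2.58 − 0.0117 = 2.5683; Pliocene 5.333 − 2.58 = 2.753.
Ranking these from shortest: Pleistocene < Pliocene < Paleocene < Furongian < Cisuralian.
Position 3 in that ranking is Paleocene, which lasted 10 Myr.

Paleocene, 10 million years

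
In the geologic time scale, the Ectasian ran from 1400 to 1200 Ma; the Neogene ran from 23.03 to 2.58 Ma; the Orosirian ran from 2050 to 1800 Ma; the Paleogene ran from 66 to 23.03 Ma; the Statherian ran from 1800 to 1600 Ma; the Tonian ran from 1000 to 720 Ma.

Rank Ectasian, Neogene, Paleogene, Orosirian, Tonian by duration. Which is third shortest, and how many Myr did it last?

Start − end for each: Ectasian 1400 − 1200 = 200; Neogene 23.03 − 2.58 = 20.45; Paleogene 66 − 23.03 = 42.97; Orosirian 2050 − 1800 = 250; Tonian 1000 − 720 = 280.
Ranking these from shortest: Neogene < Paleogene < Ectasian < Orosirian < Tonian.
Position 3 in that ranking is Ectasian, which lasted 200 Myr.

Ectasian, 200 million years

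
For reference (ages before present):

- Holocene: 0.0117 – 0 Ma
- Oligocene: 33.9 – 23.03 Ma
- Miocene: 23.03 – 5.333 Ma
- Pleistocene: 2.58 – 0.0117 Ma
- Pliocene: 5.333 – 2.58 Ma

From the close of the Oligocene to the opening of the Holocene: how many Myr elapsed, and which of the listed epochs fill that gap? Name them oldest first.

23.0183 million years; Miocene, Pliocene, Pleistocene

The Oligocene closes at 23.03 Ma and the Holocene opens at 0.0117 Ma, so the interval is 23.03 − 0.0117 = 23.0183 Myr.
An epoch fits inside if it starts at or after 23.03 Ma and ends at or before 0.0117 Ma; oldest first that gives Miocene, Pliocene, Pleistocene.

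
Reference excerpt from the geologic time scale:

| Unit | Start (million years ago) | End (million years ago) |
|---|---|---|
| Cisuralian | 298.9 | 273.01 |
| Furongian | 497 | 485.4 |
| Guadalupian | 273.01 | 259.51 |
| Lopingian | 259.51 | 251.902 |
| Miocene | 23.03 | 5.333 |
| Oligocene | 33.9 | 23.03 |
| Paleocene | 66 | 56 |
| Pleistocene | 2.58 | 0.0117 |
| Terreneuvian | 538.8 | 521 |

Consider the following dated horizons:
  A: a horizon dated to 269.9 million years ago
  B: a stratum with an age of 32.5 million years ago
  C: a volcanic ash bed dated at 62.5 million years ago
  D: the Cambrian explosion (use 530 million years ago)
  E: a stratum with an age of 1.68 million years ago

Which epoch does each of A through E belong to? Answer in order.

A: 269.9 Ma lies in 273.01–259.51 Ma, so Guadalupian.
B: 32.5 Ma lies in 33.9–23.03 Ma, so Oligocene.
C: 62.5 Ma lies in 66–56 Ma, so Paleocene.
D: 530 Ma lies in 538.8–521 Ma, so Terreneuvian.
E: 1.68 Ma lies in 2.58–0.0117 Ma, so Pleistocene.

A — Guadalupian; B — Oligocene; C — Paleocene; D — Terreneuvian; E — Pleistocene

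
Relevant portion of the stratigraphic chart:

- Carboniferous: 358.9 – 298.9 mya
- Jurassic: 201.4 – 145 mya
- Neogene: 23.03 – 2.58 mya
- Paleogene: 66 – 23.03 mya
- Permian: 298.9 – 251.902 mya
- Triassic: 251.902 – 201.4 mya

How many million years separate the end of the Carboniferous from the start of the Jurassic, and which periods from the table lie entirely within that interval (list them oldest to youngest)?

97.5 million years; Permian, Triassic

End of Carboniferous = 298.9 Ma; start of Jurassic = 201.4 Ma.
Gap = 298.9 − 201.4 = 97.5 Myr.
Periods wholly inside 298.9–201.4 Ma: Permian (298.9–251.902), Triassic (251.902–201.4).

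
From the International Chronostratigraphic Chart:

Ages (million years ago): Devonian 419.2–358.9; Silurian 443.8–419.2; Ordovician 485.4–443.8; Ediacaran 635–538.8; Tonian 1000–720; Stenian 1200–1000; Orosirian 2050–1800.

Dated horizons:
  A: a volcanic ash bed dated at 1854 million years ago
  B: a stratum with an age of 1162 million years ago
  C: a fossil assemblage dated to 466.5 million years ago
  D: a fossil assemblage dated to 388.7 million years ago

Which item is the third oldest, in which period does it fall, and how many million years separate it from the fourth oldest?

C, in the Ordovician; 77.8 million years to D

Larger Ma means older, so oldest first: A 1854 > B 1162 > C 466.5 > D 388.7.
Counting 3 along gives C (466.5 Ma); the excerpt puts that inside the Ordovician, 485.4–443.8 Ma.
Next in line is D (388.7 Ma), and 466.5 − 388.7 = 77.8 Myr.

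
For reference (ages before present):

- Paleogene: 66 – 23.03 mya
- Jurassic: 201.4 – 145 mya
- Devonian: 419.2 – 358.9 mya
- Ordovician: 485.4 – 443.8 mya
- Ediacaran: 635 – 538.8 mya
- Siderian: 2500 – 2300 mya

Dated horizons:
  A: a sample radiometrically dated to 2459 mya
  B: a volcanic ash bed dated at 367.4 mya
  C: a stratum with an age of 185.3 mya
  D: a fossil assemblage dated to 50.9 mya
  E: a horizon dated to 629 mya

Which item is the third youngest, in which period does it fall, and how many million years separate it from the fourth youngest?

Sorted youngest-first by Ma: D (50.9), C (185.3), B (367.4), E (629), A (2459).
The third youngest is B at 367.4 Ma, which lies in 419.2–358.9 Ma: the Devonian.
The fourth youngest is E at 629 Ma; separation = |367.4 − 629| = 261.6 Myr.

B, in the Devonian; 261.6 million years to E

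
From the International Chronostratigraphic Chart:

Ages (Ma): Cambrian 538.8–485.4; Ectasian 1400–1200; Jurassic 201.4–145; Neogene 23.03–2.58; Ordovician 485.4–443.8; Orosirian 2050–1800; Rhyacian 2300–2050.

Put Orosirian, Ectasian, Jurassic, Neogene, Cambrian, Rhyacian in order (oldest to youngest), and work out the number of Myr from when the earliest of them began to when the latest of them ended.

Rhyacian → Orosirian → Ectasian → Cambrian → Jurassic → Neogene; total span 2297.42 Myr

Start ages (Ma): Rhyacian 2300, Orosirian 2050, Ectasian 1400, Cambrian 538.8, Jurassic 201.4, Neogene 23.03.
Ordered oldest to youngest: Rhyacian, Orosirian, Ectasian, Cambrian, Jurassic, Neogene.
Span = 2300 − 2.58 = 2297.42 Myr.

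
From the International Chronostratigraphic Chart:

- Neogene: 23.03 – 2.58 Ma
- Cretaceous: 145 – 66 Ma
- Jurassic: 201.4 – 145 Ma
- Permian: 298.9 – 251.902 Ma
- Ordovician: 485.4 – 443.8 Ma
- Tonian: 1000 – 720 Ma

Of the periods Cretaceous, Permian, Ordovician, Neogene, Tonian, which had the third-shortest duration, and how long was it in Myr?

Durations: Cretaceous 79; Permian 46.998; Ordovician 41.6; Neogene 20.45; Tonian 280 Myr.
Sorted shortest-first: Neogene (20.45), Ordovician (41.6), Permian (46.998), Cretaceous (79), Tonian (280).
The third shortest is Permian at 46.998 Myr.

Permian, 46.998 million years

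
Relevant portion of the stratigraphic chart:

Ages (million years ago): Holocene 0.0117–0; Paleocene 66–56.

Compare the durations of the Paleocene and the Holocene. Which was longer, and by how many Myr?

Paleocene: 66 − 56 = 10 Myr.
Holocene: 0.0117 − 0 = 0.0117 Myr.
Difference: 10 − 0.0117 = 9.9883 Myr, so the Paleocene was longer.

Paleocene, by 9.9883 million years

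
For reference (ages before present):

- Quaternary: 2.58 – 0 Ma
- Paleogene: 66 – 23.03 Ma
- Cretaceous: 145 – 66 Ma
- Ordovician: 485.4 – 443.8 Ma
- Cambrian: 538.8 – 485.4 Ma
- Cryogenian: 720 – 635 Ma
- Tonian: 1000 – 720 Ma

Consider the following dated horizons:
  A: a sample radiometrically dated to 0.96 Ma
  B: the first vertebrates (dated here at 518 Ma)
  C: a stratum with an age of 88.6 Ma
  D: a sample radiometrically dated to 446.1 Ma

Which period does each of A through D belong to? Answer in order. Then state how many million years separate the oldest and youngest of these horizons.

Match each age against the start–end ranges in the excerpt: A = 0.96 Ma → Quaternary (2.58–0); B = 518 Ma → Cambrian (538.8–485.4); C = 88.6 Ma → Cretaceous (145–66); D = 446.1 Ma → Ordovician (485.4–443.8).
The largest age is 518 Ma and the smallest is 0.96 Ma; their difference is 517.04 Myr.

A — Quaternary; B — Cambrian; C — Cretaceous; D — Ordovician; span 517.04 million years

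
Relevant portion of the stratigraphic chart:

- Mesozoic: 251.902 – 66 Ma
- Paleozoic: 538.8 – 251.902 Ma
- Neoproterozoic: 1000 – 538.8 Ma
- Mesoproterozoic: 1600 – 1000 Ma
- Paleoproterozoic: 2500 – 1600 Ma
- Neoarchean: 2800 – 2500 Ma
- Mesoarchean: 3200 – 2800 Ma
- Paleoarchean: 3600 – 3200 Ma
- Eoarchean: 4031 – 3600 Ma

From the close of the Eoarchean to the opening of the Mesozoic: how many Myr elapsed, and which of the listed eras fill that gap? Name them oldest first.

3348.098 million years; Paleoarchean, Mesoarchean, Neoarchean, Paleoproterozoic, Mesoproterozoic, Neoproterozoic, Paleozoic

End of Eoarchean = 3600 Ma; start of Mesozoic = 251.902 Ma.
Gap = 3600 − 251.902 = 3348.098 Myr.
Eras wholly inside 3600–251.902 Ma: Paleoarchean (3600–3200), Mesoarchean (3200–2800), Neoarchean (2800–2500), Paleoproterozoic (2500–1600), Mesoproterozoic (1600–1000), Neoproterozoic (1000–538.8), Paleozoic (538.8–251.902).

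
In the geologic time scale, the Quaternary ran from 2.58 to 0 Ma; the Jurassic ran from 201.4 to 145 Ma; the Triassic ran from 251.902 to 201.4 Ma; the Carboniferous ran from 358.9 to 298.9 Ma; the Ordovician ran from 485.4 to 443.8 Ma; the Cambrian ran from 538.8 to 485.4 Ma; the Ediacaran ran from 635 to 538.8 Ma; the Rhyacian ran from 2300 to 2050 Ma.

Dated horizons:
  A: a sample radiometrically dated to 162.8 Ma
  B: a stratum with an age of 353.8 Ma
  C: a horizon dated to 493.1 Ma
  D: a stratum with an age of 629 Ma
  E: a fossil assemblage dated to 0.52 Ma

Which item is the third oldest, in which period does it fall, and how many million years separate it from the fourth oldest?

Sorted oldest-first by Ma: D (629), C (493.1), B (353.8), A (162.8), E (0.52).
The third oldest is B at 353.8 Ma, which lies in 358.9–298.9 Ma: the Carboniferous.
The fourth oldest is A at 162.8 Ma; separation = |353.8 − 162.8| = 191 Myr.

B, in the Carboniferous; 191 million years to A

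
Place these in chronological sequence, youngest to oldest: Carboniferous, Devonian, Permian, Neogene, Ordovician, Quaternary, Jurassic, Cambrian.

Era membership (oldest first within each) — Paleozoic: Cambrian, Ordovician, Devonian, Carboniferous, Permian; Mesozoic: Jurassic; Cenozoic: Neogene, Quaternary. Paleozoic precedes Mesozoic, which precedes Cenozoic. Concatenating the groups in that era order and then reversing gives youngest to oldest.

Quaternary, Neogene, Jurassic, Permian, Carboniferous, Devonian, Ordovician, Cambrian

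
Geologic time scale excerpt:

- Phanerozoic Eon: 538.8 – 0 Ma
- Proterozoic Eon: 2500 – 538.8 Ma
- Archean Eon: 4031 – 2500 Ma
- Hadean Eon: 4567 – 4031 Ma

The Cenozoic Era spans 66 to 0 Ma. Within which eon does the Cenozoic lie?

Phanerozoic

The Cenozoic (66–0 Ma) lies entirely within 538.8–0 Ma, the Phanerozoic Eon.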